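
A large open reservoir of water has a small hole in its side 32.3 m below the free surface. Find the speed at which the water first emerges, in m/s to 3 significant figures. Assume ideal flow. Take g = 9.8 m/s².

v ≈ 25.2 m/s

Bernoulli from surface to hole (P equal, v_surface ≈ 0): v = √(2gh) = √(2×9.8×32.3) = 25.2 m/s.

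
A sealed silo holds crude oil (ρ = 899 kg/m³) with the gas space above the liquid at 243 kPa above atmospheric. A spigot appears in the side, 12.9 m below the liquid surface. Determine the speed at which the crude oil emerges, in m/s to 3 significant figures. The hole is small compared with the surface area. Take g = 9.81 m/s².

v = 28.2 m/s

Take point 1 at the surface (v₁ ≈ 0) and point 2 at the hole (at atmospheric pressure). Bernoulli: P₁ + ρg h = P_atm + ½ρv₂².
With P₁ − P_atm = 243000 Pa, v₂ = √(2gh + 2ΔP/ρ) = √(2·9.81·12.9 + 2·243000/899) = 28.2 m/s.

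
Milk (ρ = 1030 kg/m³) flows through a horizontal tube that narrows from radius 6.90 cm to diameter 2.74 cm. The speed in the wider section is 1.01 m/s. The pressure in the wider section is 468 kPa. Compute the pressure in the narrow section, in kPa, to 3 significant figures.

The volume flow rate is constant, so v₂ = (A₁/A₂)v₁ = (150/5.90)·1.01 = 25.6 m/s.
Bernoulli (h₁ = h₂): P₁ − P₂ = ½ρ(v₂² − v₁²).
P₂ = P₁ − ½ρ(v₂² − v₁²) = 468000 − ½·1030·(25.6² − 1.01²) = 468000 − 338000 = 130000 Pa.

P₂ ≈ 130 kPa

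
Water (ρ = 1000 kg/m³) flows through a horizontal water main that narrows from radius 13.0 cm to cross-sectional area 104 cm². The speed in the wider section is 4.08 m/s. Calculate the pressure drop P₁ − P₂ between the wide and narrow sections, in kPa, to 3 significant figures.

ΔP = 209 kPa

Mass conservation (A₁v₁ = A₂v₂) gives v₂ = 4.08 × 531/104 = 20.8 m/s.
The pipe is horizontal, so Bernoulli reduces to P₁ + ½ρv₁² = P₂ + ½ρv₂².
P₁ − P₂ = ½·1000·(20.8² − 4.08²) = ½·1000·417 = 209000 Pa.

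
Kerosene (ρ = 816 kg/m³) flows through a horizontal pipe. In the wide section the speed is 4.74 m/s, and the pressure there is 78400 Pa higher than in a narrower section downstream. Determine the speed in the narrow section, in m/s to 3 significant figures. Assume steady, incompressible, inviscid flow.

Horizontal Bernoulli: P₁ + ½ρv₁² = P₂ + ½ρv₂², so v₂² = v₁² + 2(P₁ − P₂)/ρ.
v₂ = √(4.74² + 2·78400/816) = √(22.5 + 192) = 14.7 m/s.

v₂ = 14.7 m/s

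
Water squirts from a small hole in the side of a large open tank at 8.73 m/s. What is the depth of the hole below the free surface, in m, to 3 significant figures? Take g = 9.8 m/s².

h = 3.89 m

Torricelli: v = √(2gh), so h = v²/(2g).
h = 8.73²/(2·9.8) = 76.2/19.60 = 3.89 m.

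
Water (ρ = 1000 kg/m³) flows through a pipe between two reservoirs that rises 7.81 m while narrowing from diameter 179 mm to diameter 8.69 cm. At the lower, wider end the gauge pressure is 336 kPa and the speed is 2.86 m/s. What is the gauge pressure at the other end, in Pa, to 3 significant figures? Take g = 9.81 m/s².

P₂ = 190000 Pa

The volume flow rate is constant, so v₂ = (A₁/A₂)v₁ = (252/59.3)·2.86 = 12.1 m/s.
Applying Bernoulli between the two ends and solving for P₂: P₂ = P₁ + ½ρ(v₁² − v₂²) − ρgΔh.
P₂ = 336000 + ½·1000·(2.86² − 12.1²) − 1000·9.81·(+7.81) = 336000 + (-69500) − (76600) = 190000 Pa.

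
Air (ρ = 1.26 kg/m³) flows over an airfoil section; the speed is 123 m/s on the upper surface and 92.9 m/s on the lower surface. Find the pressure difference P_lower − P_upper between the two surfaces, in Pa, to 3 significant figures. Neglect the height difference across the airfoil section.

ΔP ≈ 4090 Pa

With negligible Δh, P + ½ρv² is constant, so P_low − P_up = ½ρ(v_up² − v_low²).
ΔP = ½·1.26·(123² − 92.9²) = 4090 Pa.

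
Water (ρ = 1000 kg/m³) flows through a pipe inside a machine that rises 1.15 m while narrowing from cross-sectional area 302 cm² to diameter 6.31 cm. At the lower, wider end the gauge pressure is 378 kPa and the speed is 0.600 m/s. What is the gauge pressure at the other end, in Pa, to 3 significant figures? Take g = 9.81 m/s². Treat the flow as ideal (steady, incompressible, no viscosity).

P₂ ≈ 350000 Pa

Continuity gives A₁v₁ = A₂v₂, so v₂ = (302 cm²)/(31.3 cm²) × 0.600 m/s = 5.79 m/s.
Bernoulli: P₁ + ½ρv₁² + ρg h₁ = P₂ + ½ρv₂² + ρg h₂, so P₂ = P₁ + ½ρ(v₁² − v₂²) − ρg(h₂ − h₁).
P₂ = 378000 + ½·1000·(0.600² − 5.79²) − 1000·9.81·(+1.15) = 378000 + (-16600) − (11300) = 350000 Pa.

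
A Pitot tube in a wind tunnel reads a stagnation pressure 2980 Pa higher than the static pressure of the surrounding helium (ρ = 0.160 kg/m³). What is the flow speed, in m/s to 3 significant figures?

The dynamic pressure equals the rise in static pressure at the stagnation point: ΔP = ½ρv².
v = √(2ΔP/ρ) = √(2·2980/0.160) = 193 m/s.

v ≈ 193 m/s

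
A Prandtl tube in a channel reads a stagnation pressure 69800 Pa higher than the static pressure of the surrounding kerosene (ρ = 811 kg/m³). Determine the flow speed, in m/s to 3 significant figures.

13.1 m/s

The dynamic pressure equals the rise in static pressure at the stagnation point: ΔP = ½ρv².
v = √(2ΔP/ρ) = √(2·69800/811) = 13.1 m/s.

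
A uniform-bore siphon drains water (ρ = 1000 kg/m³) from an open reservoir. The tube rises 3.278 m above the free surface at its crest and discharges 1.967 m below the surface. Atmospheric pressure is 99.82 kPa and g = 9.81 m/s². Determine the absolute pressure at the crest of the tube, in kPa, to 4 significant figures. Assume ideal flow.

P_top = 48.37 kPa

From the surface to the outlet (both open to atmosphere, surface at rest): v = √(2g·h_out) = √(2·9.81·1.967) = 6.212 m/s.
The bore is uniform, so the speed at the crest is the same v. Bernoulli surface→crest: P_atm = P_top + ½ρv² + ρg·h_top.
P_top = 99820 − ½·1000·6.212² − 1000·9.81·3.278 = 48370 Pa.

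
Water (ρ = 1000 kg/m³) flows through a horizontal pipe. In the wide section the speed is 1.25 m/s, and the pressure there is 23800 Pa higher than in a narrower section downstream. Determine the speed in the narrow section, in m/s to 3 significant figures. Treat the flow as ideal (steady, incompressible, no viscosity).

Horizontal Bernoulli: P₁ + ½ρv₁² = P₂ + ½ρv₂², so v₂² = v₁² + 2(P₁ − P₂)/ρ.
v₂ = √(1.25² + 2·23800/1000) = √(1.56 + 47.6) = 7.01 m/s.

7.01 m/s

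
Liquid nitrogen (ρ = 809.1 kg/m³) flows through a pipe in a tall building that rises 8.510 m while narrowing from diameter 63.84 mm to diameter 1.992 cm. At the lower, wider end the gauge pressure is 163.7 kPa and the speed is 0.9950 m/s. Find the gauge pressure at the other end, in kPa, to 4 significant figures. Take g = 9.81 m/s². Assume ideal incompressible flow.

By continuity, v₂ = v₁·A₁/A₂ = 0.9950·(32.01/3.117) = 10.22 m/s.
Applying Bernoulli between the two ends and solving for P₂: P₂ = P₁ + ½ρ(v₁² − v₂²) − ρgΔh.
P₂ = 163700 + ½·809.1·(0.9950² − 10.22²) − 809.1·9.81·(+8.510) = 163700 + (-41850) − (67550) = 54300 Pa.

54.30 kPa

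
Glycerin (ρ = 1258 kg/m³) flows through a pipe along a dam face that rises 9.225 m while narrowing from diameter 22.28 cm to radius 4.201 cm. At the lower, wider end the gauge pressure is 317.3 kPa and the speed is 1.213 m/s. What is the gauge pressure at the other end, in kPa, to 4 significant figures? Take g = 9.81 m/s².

158.6 kPa

Mass conservation (A₁v₁ = A₂v₂) gives v₂ = 1.213 × 389.9/55.44 = 8.530 m/s.
Energy conservation along the streamline gives P₂ = P₁ − ½ρ(v₂² − v₁²) − ρg(h₂ − h₁).
P₂ = 317300 + ½·1258·(1.213² − 8.530²) − 1258·9.81·(+9.225) = 317300 + (-44840) − (113800) = 158600 Pa.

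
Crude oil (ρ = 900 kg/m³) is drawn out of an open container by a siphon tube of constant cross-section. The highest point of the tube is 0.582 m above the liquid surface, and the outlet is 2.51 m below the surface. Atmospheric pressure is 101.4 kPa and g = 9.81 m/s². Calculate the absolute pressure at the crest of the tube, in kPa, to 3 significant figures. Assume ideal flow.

74.1 kPa

From the surface to the outlet (both open to atmosphere, surface at rest): v = √(2g·h_out) = √(2·9.81·2.51) = 7.02 m/s.
The bore is uniform, so the speed at the crest is the same v. Bernoulli surface→crest: P_atm = P_top + ½ρv² + ρg·h_top.
P_top = 101400 − ½·900·7.02² − 900·9.81·0.582 = 74100 Pa.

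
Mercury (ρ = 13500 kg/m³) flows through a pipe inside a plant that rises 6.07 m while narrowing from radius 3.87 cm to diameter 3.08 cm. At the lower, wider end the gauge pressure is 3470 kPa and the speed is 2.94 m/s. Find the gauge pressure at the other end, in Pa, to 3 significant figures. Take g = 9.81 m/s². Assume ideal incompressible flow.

P₂ ≈ 398000 Pa

Mass conservation (A₁v₁ = A₂v₂) gives v₂ = 2.94 × 47.1/7.45 = 18.6 m/s.
Energy conservation along the streamline gives P₂ = P₁ − ½ρ(v₂² − v₁²) − ρg(h₂ − h₁).
P₂ = 3470000 + ½·13500·(2.94² − 18.6²) − 13500·9.81·(+6.07) = 3470000 + (-2270000) − (804000) = 398000 Pa.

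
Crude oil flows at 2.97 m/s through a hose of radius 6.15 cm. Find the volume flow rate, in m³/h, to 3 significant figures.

Q ≈ 127 m³/h

Q = A·v = 0.0119 m² × 2.97 m/s = 0.0353 m³/s.
Converting: 0.0353 m³/s × 3600 = 127 m³/h.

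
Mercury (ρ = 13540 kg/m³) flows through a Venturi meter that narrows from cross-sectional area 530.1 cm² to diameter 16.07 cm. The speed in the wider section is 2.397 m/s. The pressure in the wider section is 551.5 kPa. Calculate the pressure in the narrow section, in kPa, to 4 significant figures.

P₂ ≈ 324.7 kPa

By continuity, v₂ = v₁·A₁/A₂ = 2.397·(530.1/202.8) = 6.265 m/s.
Bernoulli (h₁ = h₂): P₁ − P₂ = ½ρ(v₂² − v₁²).
P₂ = P₁ − ½ρ(v₂² − v₁²) = 551500 − ½·13540·(6.265² − 2.397²) = 551500 − 226800 = 324700 Pa.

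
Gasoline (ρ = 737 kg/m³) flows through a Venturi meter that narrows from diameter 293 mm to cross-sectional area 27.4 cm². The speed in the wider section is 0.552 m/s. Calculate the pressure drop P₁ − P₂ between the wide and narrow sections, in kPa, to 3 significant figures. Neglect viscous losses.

ΔP ≈ 67.9 kPa

Mass conservation (A₁v₁ = A₂v₂) gives v₂ = 0.552 × 674/27.4 = 13.6 m/s.
With no height change, Bernoulli's equation is P₁ + ½ρv₁² = P₂ + ½ρv₂².
P₁ − P₂ = ½·737·(13.6² − 0.552²) = ½·737·184 = 67900 Pa.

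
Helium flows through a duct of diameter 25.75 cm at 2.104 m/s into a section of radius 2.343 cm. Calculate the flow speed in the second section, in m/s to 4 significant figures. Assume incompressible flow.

v₂ = 63.53 m/s

Mass conservation (A₁v₁ = A₂v₂) gives v₂ = 2.104 × 520.8/17.25 = 63.53 m/s.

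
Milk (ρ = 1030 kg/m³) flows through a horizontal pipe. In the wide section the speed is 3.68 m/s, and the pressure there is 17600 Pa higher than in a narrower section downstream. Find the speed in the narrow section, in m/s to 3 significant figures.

6.91 m/s

Horizontal Bernoulli: P₁ + ½ρv₁² = P₂ + ½ρv₂², so v₂² = v₁² + 2(P₁ − P₂)/ρ.
v₂ = √(3.68² + 2·17600/1030) = √(13.5 + 34.2) = 6.91 m/s.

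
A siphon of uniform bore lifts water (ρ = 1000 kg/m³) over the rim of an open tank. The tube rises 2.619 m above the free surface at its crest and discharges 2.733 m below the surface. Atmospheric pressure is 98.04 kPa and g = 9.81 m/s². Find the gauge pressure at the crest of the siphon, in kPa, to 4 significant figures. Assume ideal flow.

-52.50 kPa

From the surface to the outlet (both open to atmosphere, surface at rest): v = √(2g·h_out) = √(2·9.81·2.733) = 7.323 m/s.
The bore is uniform, so the speed at the crest is the same v. Bernoulli surface→crest: P_atm = P_top + ½ρv² + ρg·h_top.
P_top = 98040 − ½·1000·7.323² − 1000·9.81·2.619 = 45540 Pa. So P_gauge = P_top − P_atm = -52500 Pa.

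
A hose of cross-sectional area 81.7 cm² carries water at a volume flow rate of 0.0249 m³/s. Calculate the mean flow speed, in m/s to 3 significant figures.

Q = 0.0249 m³/s = 0.0249 m³/s.
v = Q/A = 0.0249 / 0.00817 = 3.05 m/s.

3.05 m/s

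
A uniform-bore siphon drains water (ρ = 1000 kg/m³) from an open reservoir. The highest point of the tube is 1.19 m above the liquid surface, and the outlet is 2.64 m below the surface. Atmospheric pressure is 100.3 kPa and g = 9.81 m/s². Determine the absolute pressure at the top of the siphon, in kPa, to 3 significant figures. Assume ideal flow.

The outlet speed comes from Torricelli: v = √(2g·2.64) = 7.20 m/s.
Continuity keeps v the same throughout the tube; from surface to crest, P_atm + 0 = P_top + ½ρv² + ρg·h_top.
P_top = 100300 − ½·1000·7.20² − 1000·9.81·1.19 = 62700 Pa.

P_top ≈ 62.7 kPa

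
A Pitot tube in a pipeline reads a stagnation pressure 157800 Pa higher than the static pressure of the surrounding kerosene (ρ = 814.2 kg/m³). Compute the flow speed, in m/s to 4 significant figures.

Bernoulli between the free stream and the stagnation point: ½ρv² = P_stag − P_static.
v = √(2ΔP/ρ) = √(2·157800/814.2) = 19.69 m/s.

19.69 m/s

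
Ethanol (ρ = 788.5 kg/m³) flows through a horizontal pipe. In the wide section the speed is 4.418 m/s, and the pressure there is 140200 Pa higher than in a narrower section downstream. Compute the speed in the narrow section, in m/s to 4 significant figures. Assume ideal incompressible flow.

Along the level pipe P + ½ρv² is conserved, hence v₂² = v₁² + 2(P₁ − P₂)/ρ.
v₂ = √(4.418² + 2·140200/788.5) = √(19.52 + 355.6) = 19.37 m/s.

19.37 m/s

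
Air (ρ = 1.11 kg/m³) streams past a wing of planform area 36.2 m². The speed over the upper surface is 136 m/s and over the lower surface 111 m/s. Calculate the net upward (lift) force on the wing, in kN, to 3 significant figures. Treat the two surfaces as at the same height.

F ≈ 124 kN

From P + ½ρv² = const at equal height, P_low − P_up = ½ρ(v_up² − v_low²).
ΔP = ½·1.11·(136² − 111²) = 3430 Pa.
Lift = ΔP · A = 3430 × 36.2 = 124000 N.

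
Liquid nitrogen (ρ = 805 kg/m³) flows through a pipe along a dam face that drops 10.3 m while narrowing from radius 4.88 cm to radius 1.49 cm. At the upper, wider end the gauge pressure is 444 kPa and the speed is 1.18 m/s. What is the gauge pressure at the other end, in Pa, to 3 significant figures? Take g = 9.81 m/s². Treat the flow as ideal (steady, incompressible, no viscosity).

Continuity gives A₁v₁ = A₂v₂, so v₂ = (74.8 cm²)/(6.97 cm²) × 1.18 m/s = 12.7 m/s.
Applying Bernoulli between the two ends and solving for P₂: P₂ = P₁ + ½ρ(v₁² − v₂²) − ρgΔh.
P₂ = 444000 + ½·805·(1.18² − 12.7²) − 805·9.81·(−10.3) = 444000 + (-63900) − (-81300) = 461000 Pa.

461000 Pa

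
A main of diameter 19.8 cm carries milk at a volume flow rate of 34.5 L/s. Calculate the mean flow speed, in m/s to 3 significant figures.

v ≈ 1.12 m/s

Q = 34.5 L/s = 0.0345 m³/s.
v = Q/A = 0.0345 / 0.0308 = 1.12 m/s.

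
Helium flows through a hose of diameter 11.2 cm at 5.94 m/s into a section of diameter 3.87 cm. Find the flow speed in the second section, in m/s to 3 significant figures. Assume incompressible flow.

v₂ = 49.8 m/s

By continuity, v₂ = v₁·A₁/A₂ = 5.94·(98.5/11.8) = 49.8 m/s.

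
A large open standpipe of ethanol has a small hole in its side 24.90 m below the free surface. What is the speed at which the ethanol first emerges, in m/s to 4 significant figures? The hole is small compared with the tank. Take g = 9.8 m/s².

With the surface at rest and both surface and jet at atmospheric pressure, Bernoulli gives ρg h = ½ρv², so v = √(2gh) = √(2·9.8·24.90) = 22.09 m/s.

22.09 m/s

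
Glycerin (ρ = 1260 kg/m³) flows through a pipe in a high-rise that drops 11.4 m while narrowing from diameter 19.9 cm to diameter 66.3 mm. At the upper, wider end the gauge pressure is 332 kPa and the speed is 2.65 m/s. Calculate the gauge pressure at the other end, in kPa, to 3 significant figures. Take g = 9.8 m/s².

118 kPa

By continuity, v₂ = v₁·A₁/A₂ = 2.65·(311/34.5) = 23.9 m/s.
Applying Bernoulli between the two ends and solving for P₂: P₂ = P₁ + ½ρ(v₁² − v₂²) − ρgΔh.
P₂ = 332000 + ½·1260·(2.65² − 23.9²) − 1260·9.8·(−11.4) = 332000 + (-355000) − (-141000) = 118000 Pa.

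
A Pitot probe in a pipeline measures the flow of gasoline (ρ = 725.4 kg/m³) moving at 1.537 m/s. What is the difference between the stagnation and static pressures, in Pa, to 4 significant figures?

ΔP ≈ 856.8 Pa

Bernoulli between the free stream and the stagnation point: ½ρv² = P_stag − P_static.
ΔP = ½·725.4·1.537² = 856.8 Pa.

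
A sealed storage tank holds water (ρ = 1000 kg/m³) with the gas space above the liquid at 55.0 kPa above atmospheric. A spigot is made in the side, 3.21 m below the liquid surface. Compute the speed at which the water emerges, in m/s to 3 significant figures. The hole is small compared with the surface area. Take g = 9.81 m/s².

v ≈ 13.2 m/s

Take point 1 at the surface (v₁ ≈ 0) and point 2 at the hole (at atmospheric pressure). Bernoulli: P₁ + ρg h = P_atm + ½ρv₂².
With P₁ − P_atm = 55000 Pa, v₂ = √(2gh + 2ΔP/ρ) = √(2·9.81·3.21 + 2·55000/1000) = 13.2 m/s.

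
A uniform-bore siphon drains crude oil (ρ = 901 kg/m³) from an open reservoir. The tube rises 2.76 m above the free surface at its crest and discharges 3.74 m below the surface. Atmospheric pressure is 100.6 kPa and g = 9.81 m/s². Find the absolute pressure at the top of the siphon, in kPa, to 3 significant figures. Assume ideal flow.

P_top ≈ 43.1 kPa

From the surface to the outlet (both open to atmosphere, surface at rest): v = √(2g·h_out) = √(2·9.81·3.74) = 8.57 m/s.
The bore is uniform, so the speed at the crest is the same v. Bernoulli surface→crest: P_atm = P_top + ½ρv² + ρg·h_top.
P_top = 100600 − ½·901·8.57² − 901·9.81·2.76 = 43100 Pa.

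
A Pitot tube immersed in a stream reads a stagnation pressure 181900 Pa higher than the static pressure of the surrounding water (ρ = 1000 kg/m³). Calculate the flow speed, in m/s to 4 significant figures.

v = 19.07 m/s

The dynamic pressure equals the rise in static pressure at the stagnation point: ΔP = ½ρv².
v = √(2ΔP/ρ) = √(2·181900/1000) = 19.07 m/s.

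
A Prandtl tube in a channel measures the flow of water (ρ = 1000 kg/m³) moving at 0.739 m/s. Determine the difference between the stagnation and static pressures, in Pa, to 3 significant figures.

Bernoulli between the free stream and the stagnation point: ½ρv² = P_stag − P_static.
ΔP = ½·1000·0.739² = 273 Pa.

ΔP ≈ 273 Pa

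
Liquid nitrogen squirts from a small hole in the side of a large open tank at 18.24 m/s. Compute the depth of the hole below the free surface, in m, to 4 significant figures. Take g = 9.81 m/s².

For a small hole in a large open tank, ½v² = gh, giving h = v²/(2g).
h = 18.24²/(2·9.81) = 332.7/19.62 = 16.96 m.

h ≈ 16.96 m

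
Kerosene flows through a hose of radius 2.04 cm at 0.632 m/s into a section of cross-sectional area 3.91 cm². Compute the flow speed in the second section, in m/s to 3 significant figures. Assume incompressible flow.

2.11 m/s

Continuity gives A₁v₁ = A₂v₂, so v₂ = (13.1 cm²)/(3.91 cm²) × 0.632 m/s = 2.11 m/s.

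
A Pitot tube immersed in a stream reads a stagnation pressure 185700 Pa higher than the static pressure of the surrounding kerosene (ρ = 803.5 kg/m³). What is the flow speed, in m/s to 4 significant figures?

At the stagnation point the flow is brought to rest, so Bernoulli gives P_stag − P_static = ½ρv².
v = √(2ΔP/ρ) = √(2·185700/803.5) = 21.50 m/s.

21.50 m/s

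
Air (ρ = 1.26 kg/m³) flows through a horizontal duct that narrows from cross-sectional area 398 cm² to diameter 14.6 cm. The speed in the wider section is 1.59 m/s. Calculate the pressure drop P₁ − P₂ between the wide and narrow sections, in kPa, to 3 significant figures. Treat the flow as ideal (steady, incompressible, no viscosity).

0.00741 kPa

Continuity gives A₁v₁ = A₂v₂, so v₂ = (398 cm²)/(167 cm²) × 1.59 m/s = 3.78 m/s.
Bernoulli (h₁ = h₂): P₁ − P₂ = ½ρ(v₂² − v₁²).
P₁ − P₂ = ½·1.26·(3.78² − 1.59²) = ½·1.26·11.8 = 7.41 Pa.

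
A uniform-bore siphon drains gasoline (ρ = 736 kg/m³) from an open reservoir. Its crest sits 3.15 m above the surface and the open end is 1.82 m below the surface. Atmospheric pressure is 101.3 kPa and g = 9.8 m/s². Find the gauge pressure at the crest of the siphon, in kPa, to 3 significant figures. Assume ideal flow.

P_gauge = -35.8 kPa

The outlet speed comes from Torricelli: v = √(2g·1.82) = 5.97 m/s.
The bore is uniform, so the speed at the crest is the same v. Bernoulli surface→crest: P_atm = P_top + ½ρv² + ρg·h_top.
P_top = 101300 − ½·736·5.97² − 736·9.8·3.15 = 65500 Pa. So P_gauge = P_top − P_atm = -35800 Pa.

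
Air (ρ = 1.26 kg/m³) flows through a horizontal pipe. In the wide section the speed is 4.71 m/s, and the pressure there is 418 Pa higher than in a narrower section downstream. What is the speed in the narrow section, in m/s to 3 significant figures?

Along the level pipe P + ½ρv² is conserved, hence v₂² = v₁² + 2(P₁ − P₂)/ρ.
v₂ = √(4.71² + 2·418/1.26) = √(22.2 + 663) = 26.2 m/s.

v₂ = 26.2 m/s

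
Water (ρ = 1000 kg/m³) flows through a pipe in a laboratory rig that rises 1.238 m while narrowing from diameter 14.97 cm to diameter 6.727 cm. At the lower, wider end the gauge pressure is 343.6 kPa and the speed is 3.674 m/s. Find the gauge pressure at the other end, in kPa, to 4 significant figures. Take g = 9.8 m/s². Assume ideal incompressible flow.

Continuity gives A₁v₁ = A₂v₂, so v₂ = (176.0 cm²)/(35.54 cm²) × 3.674 m/s = 18.19 m/s.
Energy conservation along the streamline gives P₂ = P₁ − ½ρ(v₂² − v₁²) − ρg(h₂ − h₁).
P₂ = 343600 + ½·1000·(3.674² − 18.19²) − 1000·9.8·(+1.238) = 343600 + (-158800) − (12130) = 172700 Pa.

172.7 kPa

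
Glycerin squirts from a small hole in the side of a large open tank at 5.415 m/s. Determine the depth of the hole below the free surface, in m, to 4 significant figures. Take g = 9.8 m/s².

Inverting v = √(2gh) gives h = v² / 2g.
h = 5.415²/(2·9.8) = 29.32/19.60 = 1.496 m.

h ≈ 1.496 m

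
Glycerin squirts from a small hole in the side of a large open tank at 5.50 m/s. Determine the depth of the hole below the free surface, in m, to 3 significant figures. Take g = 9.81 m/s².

h = 1.54 m

Inverting v = √(2gh) gives h = v² / 2g.
h = 5.50²/(2·9.81) = 30.2/19.62 = 1.54 m.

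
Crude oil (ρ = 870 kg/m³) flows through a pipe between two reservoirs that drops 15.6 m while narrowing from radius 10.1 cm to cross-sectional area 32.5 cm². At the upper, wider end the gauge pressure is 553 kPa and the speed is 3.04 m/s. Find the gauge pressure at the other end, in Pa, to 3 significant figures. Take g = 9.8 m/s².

P₂ ≈ 299000 Pa

The volume flow rate is constant, so v₂ = (A₁/A₂)v₁ = (320/32.5)·3.04 = 30.0 m/s.
Applying Bernoulli between the two ends and solving for P₂: P₂ = P₁ + ½ρ(v₁² − v₂²) − ρgΔh.
P₂ = 553000 + ½·870·(3.04² − 30.0²) − 870·9.8·(−15.6) = 553000 + (-387000) − (-133000) = 299000 Pa.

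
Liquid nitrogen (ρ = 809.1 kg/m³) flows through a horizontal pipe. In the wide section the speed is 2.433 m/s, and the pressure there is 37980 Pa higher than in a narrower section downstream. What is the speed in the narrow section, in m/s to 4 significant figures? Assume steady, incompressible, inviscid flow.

Along the level pipe P + ½ρv² is conserved, hence v₂² = v₁² + 2(P₁ − P₂)/ρ.
v₂ = √(2.433² + 2·37980/809.1) = √(5.919 + 93.88) = 9.990 m/s.

v₂ ≈ 9.990 m/s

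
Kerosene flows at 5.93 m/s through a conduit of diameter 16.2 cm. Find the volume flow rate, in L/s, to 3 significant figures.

Q ≈ 122 L/s

Q = A·v = 0.0206 m² × 5.93 m/s = 0.122 m³/s.
Converting: 0.122 m³/s × 1000 = 122 L/s.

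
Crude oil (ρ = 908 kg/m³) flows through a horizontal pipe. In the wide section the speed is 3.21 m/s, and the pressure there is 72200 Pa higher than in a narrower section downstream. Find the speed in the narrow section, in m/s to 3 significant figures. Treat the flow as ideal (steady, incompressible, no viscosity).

Along the level pipe P + ½ρv² is conserved, hence v₂² = v₁² + 2(P₁ − P₂)/ρ.
v₂ = √(3.21² + 2·72200/908) = √(10.3 + 159) = 13.0 m/s.

v₂ ≈ 13.0 m/s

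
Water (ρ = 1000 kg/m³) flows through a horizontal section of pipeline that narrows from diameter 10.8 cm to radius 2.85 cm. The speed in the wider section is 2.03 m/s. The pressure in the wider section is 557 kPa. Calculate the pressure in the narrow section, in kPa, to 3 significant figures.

By continuity, v₂ = v₁·A₁/A₂ = 2.03·(91.6/25.5) = 7.29 m/s.
Bernoulli (h₁ = h₂): P₁ − P₂ = ½ρ(v₂² − v₁²).
P₂ = P₁ − ½ρ(v₂² − v₁²) = 557000 − ½·1000·(7.29² − 2.03²) = 557000 − 24500 = 533000 Pa.

P₂ ≈ 533 kPa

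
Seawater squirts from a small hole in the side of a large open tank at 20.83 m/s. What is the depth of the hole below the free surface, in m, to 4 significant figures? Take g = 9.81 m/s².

For a small hole in a large open tank, ½v² = gh, giving h = v²/(2g).
h = 20.83²/(2·9.81) = 433.9/19.62 = 22.11 m.

22.11 m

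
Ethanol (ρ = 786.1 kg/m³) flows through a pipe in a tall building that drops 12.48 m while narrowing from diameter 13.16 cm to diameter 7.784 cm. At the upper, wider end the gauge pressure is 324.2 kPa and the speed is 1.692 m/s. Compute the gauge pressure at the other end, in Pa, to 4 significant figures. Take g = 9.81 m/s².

Continuity gives A₁v₁ = A₂v₂, so v₂ = (136.0 cm²)/(47.59 cm²) × 1.692 m/s = 4.836 m/s.
Applying Bernoulli between the two ends and solving for P₂: P₂ = P₁ + ½ρ(v₁² − v₂²) − ρgΔh.
P₂ = 324200 + ½·786.1·(1.692² − 4.836²) − 786.1·9.81·(−12.48) = 324200 + (-8068) − (-96240) = 412400 Pa.

412400 Pa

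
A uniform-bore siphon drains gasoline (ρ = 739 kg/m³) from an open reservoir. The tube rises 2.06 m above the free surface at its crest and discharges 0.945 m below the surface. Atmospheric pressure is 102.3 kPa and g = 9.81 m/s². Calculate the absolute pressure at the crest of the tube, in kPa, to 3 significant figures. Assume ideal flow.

Bernoulli surface→outlet gives ½v² = g·h_out, so v = √(2·9.81·0.945) = 4.31 m/s.
Continuity keeps v the same throughout the tube; from surface to crest, P_atm + 0 = P_top + ½ρv² + ρg·h_top.
P_top = 102300 − ½·739·4.31² − 739·9.81·2.06 = 80500 Pa.

80.5 kPa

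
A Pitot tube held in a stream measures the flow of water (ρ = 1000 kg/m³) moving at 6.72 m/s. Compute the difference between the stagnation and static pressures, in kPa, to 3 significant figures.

At the stagnation point the flow is brought to rest, so Bernoulli gives P_stag − P_static = ½ρv².
ΔP = ½·1000·6.72² = 22600 Pa.

22.6 kPa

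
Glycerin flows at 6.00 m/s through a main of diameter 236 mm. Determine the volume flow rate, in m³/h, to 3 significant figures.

Q = A·v = 0.0437 m² × 6.00 m/s = 0.262 m³/s.
Converting: 0.262 m³/s × 3600 = 945 m³/h.

Q ≈ 945 m³/h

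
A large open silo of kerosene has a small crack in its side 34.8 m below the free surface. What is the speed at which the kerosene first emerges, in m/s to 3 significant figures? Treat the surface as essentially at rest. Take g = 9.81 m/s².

Bernoulli from surface to hole (P equal, v_surface ≈ 0): v = √(2gh) = √(2×9.81×34.8) = 26.1 m/s.

v ≈ 26.1 m/s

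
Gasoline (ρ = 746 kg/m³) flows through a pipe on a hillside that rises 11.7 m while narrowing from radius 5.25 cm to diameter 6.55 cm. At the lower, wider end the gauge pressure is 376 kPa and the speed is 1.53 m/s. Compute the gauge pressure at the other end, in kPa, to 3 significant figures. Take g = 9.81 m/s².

Continuity gives A₁v₁ = A₂v₂, so v₂ = (86.6 cm²)/(33.7 cm²) × 1.53 m/s = 3.93 m/s.
Energy conservation along the streamline gives P₂ = P₁ − ½ρ(v₂² − v₁²) − ρg(h₂ − h₁).
P₂ = 376000 + ½·746·(1.53² − 3.93²) − 746·9.81·(+11.7) = 376000 + (-4890) − (85600) = 285000 Pa.

P₂ = 285 kPa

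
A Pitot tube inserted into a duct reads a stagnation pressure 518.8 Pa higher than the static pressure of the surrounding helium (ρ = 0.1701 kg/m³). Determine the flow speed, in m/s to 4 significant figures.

v ≈ 78.10 m/s

At the stagnation point the flow is brought to rest, so Bernoulli gives P_stag − P_static = ½ρv².
v = √(2ΔP/ρ) = √(2·518.8/0.1701) = 78.10 m/s.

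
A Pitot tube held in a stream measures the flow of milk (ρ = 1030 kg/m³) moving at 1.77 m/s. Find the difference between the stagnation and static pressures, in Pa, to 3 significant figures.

1610 Pa

At the stagnation point the flow is brought to rest, so Bernoulli gives P_stag − P_static = ½ρv².
ΔP = ½·1030·1.77² = 1610 Pa.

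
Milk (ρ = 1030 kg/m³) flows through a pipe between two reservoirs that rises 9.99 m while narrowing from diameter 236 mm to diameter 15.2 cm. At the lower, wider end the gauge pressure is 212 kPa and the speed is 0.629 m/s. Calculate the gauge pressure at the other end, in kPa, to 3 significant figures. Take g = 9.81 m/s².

The volume flow rate is constant, so v₂ = (A₁/A₂)v₁ = (437/181)·0.629 = 1.52 m/s.
Applying Bernoulli between the two ends and solving for P₂: P₂ = P₁ + ½ρ(v₁² − v₂²) − ρgΔh.
P₂ = 212000 + ½·1030·(0.629² − 1.52²) − 1030·9.81·(+9.99) = 212000 + (-980) − (101000) = 110000 Pa.

110 kPa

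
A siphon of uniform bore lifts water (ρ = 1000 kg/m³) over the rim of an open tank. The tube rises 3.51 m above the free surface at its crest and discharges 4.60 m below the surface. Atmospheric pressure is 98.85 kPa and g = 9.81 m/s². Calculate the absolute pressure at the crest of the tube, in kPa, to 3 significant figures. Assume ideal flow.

P_top = 19.3 kPa

Bernoulli surface→outlet gives ½v² = g·h_out, so v = √(2·9.81·4.60) = 9.50 m/s.
The bore is uniform, so the speed at the crest is the same v. Bernoulli surface→crest: P_atm = P_top + ½ρv² + ρg·h_top.
P_top = 98850 − ½·1000·9.50² − 1000·9.81·3.51 = 19300 Pa.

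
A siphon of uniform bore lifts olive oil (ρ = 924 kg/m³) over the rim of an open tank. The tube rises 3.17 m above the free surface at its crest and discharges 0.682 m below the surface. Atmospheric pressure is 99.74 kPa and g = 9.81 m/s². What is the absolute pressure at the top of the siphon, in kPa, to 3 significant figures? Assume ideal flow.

P_top ≈ 64.8 kPa

From the surface to the outlet (both open to atmosphere, surface at rest): v = √(2g·h_out) = √(2·9.81·0.682) = 3.66 m/s.
With constant cross-section the crest speed equals v; applying Bernoulli from the surface up to the crest, P_top = P_atm − ½ρv² − ρg·h_top.
P_top = 99740 − ½·924·3.66² − 924·9.81·3.17 = 64800 Pa.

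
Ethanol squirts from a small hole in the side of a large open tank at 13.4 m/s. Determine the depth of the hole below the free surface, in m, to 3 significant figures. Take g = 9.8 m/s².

h = 9.16 m

For a small hole in a large open tank, ½v² = gh, giving h = v²/(2g).
h = 13.4²/(2·9.8) = 180/19.60 = 9.16 m.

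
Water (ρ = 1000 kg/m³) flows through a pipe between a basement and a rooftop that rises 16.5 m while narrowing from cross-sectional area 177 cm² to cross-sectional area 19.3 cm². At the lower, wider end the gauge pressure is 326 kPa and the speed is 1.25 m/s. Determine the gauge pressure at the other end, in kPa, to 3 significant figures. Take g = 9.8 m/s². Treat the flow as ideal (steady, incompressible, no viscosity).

Mass conservation (A₁v₁ = A₂v₂) gives v₂ = 1.25 × 177/19.3 = 11.5 m/s.
Energy conservation along the streamline gives P₂ = P₁ − ½ρ(v₂² − v₁²) − ρg(h₂ − h₁).
P₂ = 326000 + ½·1000·(1.25² − 11.5²) − 1000·9.8·(+16.5) = 326000 + (-64900) − (162000) = 99400 Pa.

P₂ = 99.4 kPa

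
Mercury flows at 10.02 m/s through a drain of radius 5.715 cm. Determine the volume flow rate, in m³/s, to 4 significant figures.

Q = A·v = 0.01026 m² × 10.02 m/s = 0.1028 m³/s.

Q ≈ 0.1028 m³/s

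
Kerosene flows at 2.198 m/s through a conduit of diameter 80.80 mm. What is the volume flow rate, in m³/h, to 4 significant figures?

Q = A·v = 0.005128 m² × 2.198 m/s = 0.01127 m³/s.
Converting: 0.01127 m³/s × 3600 = 40.57 m³/h.

Q ≈ 40.57 m³/h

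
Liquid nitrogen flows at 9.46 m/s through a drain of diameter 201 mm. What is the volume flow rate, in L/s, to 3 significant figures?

Q = A·v = 0.0317 m² × 9.46 m/s = 0.300 m³/s.
Converting: 0.300 m³/s × 1000 = 300 L/s.

300 L/s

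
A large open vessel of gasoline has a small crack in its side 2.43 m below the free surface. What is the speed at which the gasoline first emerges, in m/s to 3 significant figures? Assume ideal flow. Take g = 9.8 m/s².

6.90 m/s

Torricelli's result v = √(2gh) gives v = √(2·9.8·2.43) = 6.90 m/s.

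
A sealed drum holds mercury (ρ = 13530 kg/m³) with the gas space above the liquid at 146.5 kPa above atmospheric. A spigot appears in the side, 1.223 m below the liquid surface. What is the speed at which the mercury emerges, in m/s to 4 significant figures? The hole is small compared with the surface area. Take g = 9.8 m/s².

v ≈ 6.755 m/s

Take point 1 at the surface (v₁ ≈ 0) and point 2 at the hole (at atmospheric pressure). Bernoulli: P₁ + ρg h = P_atm + ½ρv₂².
With P₁ − P_atm = 146500 Pa, v₂ = √(2gh + 2ΔP/ρ) = √(2·9.8·1.223 + 2·146500/13530) = 6.755 m/s.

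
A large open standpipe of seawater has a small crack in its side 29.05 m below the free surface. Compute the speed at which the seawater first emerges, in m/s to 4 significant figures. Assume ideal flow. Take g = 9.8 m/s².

With the surface at rest and both surface and jet at atmospheric pressure, Bernoulli gives ρg h = ½ρv², so v = √(2gh) = √(2·9.8·29.05) = 23.86 m/s.

v = 23.86 m/s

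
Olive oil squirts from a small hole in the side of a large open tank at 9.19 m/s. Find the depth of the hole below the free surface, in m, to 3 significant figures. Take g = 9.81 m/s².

4.30 m

For a small hole in a large open tank, ½v² = gh, giving h = v²/(2g).
h = 9.19²/(2·9.81) = 84.5/19.62 = 4.30 m.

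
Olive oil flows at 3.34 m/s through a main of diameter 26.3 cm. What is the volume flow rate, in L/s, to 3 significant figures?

Q ≈ 181 L/s

Q = A·v = 0.0543 m² × 3.34 m/s = 0.181 m³/s.
Converting: 0.181 m³/s × 1000 = 181 L/s.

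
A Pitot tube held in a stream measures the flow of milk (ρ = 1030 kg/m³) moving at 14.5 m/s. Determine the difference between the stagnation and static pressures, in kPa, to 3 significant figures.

Bernoulli between the free stream and the stagnation point: ½ρv² = P_stag − P_static.
ΔP = ½·1030·14.5² = 108000 Pa.

108 kPa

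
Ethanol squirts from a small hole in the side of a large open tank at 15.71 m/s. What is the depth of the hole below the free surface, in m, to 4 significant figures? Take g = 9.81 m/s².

h = 12.58 m

Torricelli: v = √(2gh), so h = v²/(2g).
h = 15.71²/(2·9.81) = 246.8/19.62 = 12.58 m.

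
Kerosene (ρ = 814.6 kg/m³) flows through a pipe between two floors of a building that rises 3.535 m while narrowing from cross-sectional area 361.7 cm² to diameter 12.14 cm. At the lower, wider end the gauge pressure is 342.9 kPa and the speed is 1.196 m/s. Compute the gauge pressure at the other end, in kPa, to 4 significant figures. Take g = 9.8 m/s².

309.6 kPa

Continuity gives A₁v₁ = A₂v₂, so v₂ = (361.7 cm²)/(115.8 cm²) × 1.196 m/s = 3.737 m/s.
Energy conservation along the streamline gives P₂ = P₁ − ½ρ(v₂² − v₁²) − ρg(h₂ − h₁).
P₂ = 342900 + ½·814.6·(1.196² − 3.737²) − 814.6·9.8·(+3.535) = 342900 + (-5106) − (28220) = 309600 Pa.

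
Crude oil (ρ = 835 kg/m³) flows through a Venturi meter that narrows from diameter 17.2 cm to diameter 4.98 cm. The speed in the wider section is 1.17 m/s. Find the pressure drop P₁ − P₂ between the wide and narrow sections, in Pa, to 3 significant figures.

ΔP = 80800 Pa

The volume flow rate is constant, so v₂ = (A₁/A₂)v₁ = (232/19.5)·1.17 = 14.0 m/s.
Along the horizontal streamline, P + ½ρv² is constant.
P₁ − P₂ = ½·835·(14.0² − 1.17²) = ½·835·193 = 80800 Pa.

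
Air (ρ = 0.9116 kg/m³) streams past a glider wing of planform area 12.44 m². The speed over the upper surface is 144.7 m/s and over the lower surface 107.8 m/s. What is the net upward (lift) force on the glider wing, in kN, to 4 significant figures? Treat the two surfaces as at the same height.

F ≈ 52.83 kN

The faster flow above has the lower pressure; Bernoulli (same height) gives ΔP = ½ρ(v_up² − v_low²).
ΔP = ½·0.9116·(144.7² − 107.8²) = 4247 Pa.
Lift = ΔP · A = 4247 × 12.44 = 52830 N.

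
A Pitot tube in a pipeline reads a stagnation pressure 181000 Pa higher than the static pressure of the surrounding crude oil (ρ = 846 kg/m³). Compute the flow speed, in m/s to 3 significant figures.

Bernoulli between the free stream and the stagnation point: ½ρv² = P_stag − P_static.
v = √(2ΔP/ρ) = √(2·181000/846) = 20.7 m/s.

v ≈ 20.7 m/s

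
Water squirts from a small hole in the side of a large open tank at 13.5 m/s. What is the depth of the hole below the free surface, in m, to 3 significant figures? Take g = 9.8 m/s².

Torricelli: v = √(2gh), so h = v²/(2g).
h = 13.5²/(2·9.8) = 182/19.60 = 9.30 m.

h = 9.30 m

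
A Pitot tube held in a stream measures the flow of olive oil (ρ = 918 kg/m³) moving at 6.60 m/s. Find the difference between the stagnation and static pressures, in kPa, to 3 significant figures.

At the stagnation point the flow is brought to rest, so Bernoulli gives P_stag − P_static = ½ρv².
ΔP = ½·918·6.60² = 20000 Pa.

ΔP ≈ 20.0 kPa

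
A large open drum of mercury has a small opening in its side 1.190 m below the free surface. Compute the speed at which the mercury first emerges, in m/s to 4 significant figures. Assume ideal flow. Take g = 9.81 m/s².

v ≈ 4.832 m/s

The surface is effectively still and both ends are open, so ½v² = gh and v = √(2·9.81·1.190) = 4.832 m/s.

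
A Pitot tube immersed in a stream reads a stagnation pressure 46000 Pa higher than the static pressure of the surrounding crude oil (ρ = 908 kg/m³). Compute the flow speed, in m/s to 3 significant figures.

Bernoulli between the free stream and the stagnation point: ½ρv² = P_stag − P_static.
v = √(2ΔP/ρ) = √(2·46000/908) = 10.1 m/s.

v ≈ 10.1 m/s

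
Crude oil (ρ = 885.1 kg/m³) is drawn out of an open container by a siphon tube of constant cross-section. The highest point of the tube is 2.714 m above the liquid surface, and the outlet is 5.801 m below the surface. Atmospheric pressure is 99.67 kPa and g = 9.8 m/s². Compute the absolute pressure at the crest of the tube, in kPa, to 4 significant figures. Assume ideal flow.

P_top ≈ 25.81 kPa

The outlet speed comes from Torricelli: v = √(2g·5.801) = 10.66 m/s.
The bore is uniform, so the speed at the crest is the same v. Bernoulli surface→crest: P_atm = P_top + ½ρv² + ρg·h_top.
P_top = 99670 − ½·885.1·10.66² − 885.1·9.8·2.714 = 25810 Pa.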